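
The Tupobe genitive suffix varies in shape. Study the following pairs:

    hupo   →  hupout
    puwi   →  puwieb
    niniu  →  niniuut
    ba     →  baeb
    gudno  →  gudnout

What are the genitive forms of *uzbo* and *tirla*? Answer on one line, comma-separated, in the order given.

uzbout, tirlaeb

Looking at the last vowel of each stem: -ut when the last vowel of the stem is a rounded vowel (*hupo*, *niniu*, *gudno*); -eb when the last vowel of the stem is an unrounded vowel (*puwi*, *ba*).
The last vowel of *uzbo* is /o/, which is a rounded vowel, so the suffix is -ut, giving *uzbout*.
The last vowel of *tirla* is /a/, which is an unrounded vowel, so the suffix is -eb, giving *tirlaeb*.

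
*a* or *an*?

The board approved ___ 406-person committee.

The indefinite article is chosen by the initial *sound* of the following word, not its spelling.
The number *406* is spoken "four hundred …", beginning with /fɔr/ — a consonant sound.
So the article is *a*: The board approved a 406-person committee.

a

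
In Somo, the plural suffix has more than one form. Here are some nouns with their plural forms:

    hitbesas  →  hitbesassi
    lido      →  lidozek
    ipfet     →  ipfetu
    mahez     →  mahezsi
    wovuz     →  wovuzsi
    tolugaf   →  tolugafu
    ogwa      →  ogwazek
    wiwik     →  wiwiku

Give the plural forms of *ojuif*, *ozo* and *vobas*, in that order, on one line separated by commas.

ojuifu, ozozek, vobassi

Looking at the final sound of each stem: -si when the stem ends in a sibilant (*hitbesas*, *mahez*, *wovuz*); -u when the stem ends in a non-sibilant consonant (*ipfet*, *tolugaf*, *wiwik*); -zek when the stem ends in a vowel (*lido*, *ogwa*).
*ojuif*: final sound = /f/, a non-sibilant consonant → -u → *ojuifu*.
Since the final sound of *ozo* is /o/ (a vowel), it takes -zek, giving *ozozek*.
Since the final sound of *vobas* is /s/ (a sibilant), it takes -si, giving *vobassi*.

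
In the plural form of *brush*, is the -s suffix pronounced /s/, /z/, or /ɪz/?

The stem *brush* ends in a sibilant (/s, z, ʃ, ʒ, tʃ, dʒ/).
The plural suffix surfaces as /ɪz/ after sibilants, /s/ after other voiceless consonants, and /z/ after other voiced sounds.
So the plural -s on *brush* is pronounced /ɪz/.

/ɪz/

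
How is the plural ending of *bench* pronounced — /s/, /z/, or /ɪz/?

The stem *bench* ends in a sibilant (/s, z, ʃ, ʒ, tʃ, dʒ/).
The plural suffix surfaces as /ɪz/ after sibilants, /s/ after other voiceless consonants, and /z/ after other voiced sounds.
So the plural -s on *bench* is pronounced /ɪz/.

/ɪz/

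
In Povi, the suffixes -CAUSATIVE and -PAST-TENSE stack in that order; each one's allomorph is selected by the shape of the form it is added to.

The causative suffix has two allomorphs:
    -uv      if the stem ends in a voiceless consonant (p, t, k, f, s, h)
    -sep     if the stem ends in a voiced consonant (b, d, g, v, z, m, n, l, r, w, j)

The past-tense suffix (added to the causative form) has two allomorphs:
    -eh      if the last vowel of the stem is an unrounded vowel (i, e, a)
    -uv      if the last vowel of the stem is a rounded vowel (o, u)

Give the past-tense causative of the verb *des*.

desuvuv

The final consonant of *des* is /s/, which is voiceless, so the causative suffix is -uv, giving *desuv*.
The causative form *desuv*: last vowel = /u/, a rounded vowel → -uv → *desuvuv*.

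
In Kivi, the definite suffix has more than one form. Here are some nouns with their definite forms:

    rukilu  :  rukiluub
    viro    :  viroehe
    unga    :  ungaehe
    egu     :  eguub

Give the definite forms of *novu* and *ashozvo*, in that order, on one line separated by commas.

Looking at the last vowel of each stem: -ub when the last vowel of the stem is a high vowel (*rukilu*, *egu*); -ehe when the last vowel of the stem is a non-high vowel (*viro*, *unga*).
Since the last vowel of *novu* is /u/ (a high vowel), it takes -ub, giving *novuub*.
Since the last vowel of *ashozvo* is /o/ (a non-high vowel), it takes -ehe, giving *ashozvoehe*.

novuub, ashozvoehe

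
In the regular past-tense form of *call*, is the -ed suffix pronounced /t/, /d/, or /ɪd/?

The stem *call* ends in a voiced sound other than /d/.
The -ed suffix is realized as /ɪd/ after /t, d/; as /t/ after other voiceless consonants; and as /d/ after other voiced sounds.
So -ed on *call* is pronounced /d/.

/d/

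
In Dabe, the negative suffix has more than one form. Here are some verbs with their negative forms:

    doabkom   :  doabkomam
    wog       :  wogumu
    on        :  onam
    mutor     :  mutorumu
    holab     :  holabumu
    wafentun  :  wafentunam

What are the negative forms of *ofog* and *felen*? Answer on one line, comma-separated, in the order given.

The alternation tracks the final consonant of the stem — -am when the stem ends in a nasal (*doabkom*, *on*, *wafentun*); -umu when the stem ends in a non-nasal consonant (*wog*, *mutor*, *holab*).
Since the final consonant of *ofog* is /g/ (non-nasal), it takes -umu, giving *ofogumu*.
Since the final consonant of *felen* is /n/ (a nasal), it takes -am, giving *felenam*.

ofogumu, felenam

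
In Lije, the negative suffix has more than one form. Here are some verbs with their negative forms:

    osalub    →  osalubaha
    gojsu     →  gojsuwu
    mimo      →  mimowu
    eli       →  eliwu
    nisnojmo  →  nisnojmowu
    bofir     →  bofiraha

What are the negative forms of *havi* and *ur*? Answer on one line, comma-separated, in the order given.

The pattern is consonant vs. vowel: -aha when the stem ends in a consonant (*osalub*, *bofir*); -wu when the stem ends in a vowel (*gojsu*, *mimo*, *eli*, *nisnojmo*).
The final sound of *havi* is /i/, which is a vowel, so the suffix is -wu, giving *haviwu*.
Since the final sound of *ur* is /r/ (a consonant), it takes -aha, giving *uraha*.

haviwu, uraha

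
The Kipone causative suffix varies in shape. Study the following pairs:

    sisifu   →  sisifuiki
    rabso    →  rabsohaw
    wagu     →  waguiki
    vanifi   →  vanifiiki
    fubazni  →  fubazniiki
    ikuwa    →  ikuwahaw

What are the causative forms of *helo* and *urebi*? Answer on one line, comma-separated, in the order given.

Looking at the last vowel of each stem: -iki when the last vowel of the stem is a high vowel (*sisifu*, *wagu*, *vanifi*, *fubazni*); -haw when the last vowel of the stem is a non-high vowel (*rabso*, *ikuwa*).
*helo*: last vowel = /o/, a non-high vowel → -haw → *helohaw*.
Since the last vowel of *urebi* is /i/ (a high vowel), it takes -iki, giving *urebiiki*.

helohaw, urebiiki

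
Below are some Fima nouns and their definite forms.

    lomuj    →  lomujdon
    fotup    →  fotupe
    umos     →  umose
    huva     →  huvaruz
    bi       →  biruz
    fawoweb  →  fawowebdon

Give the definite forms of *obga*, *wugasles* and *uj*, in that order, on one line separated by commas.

obgaruz, wugaslese, ujdon

The suffix is conditioned by the final sound: -e when the stem ends in a voiceless consonant (*fotup*, *umos*); -don when the stem ends in a voiced consonant (*lomuj*, *fawoweb*); -ruz when the stem ends in a vowel (*huva*, *bi*).
*obga* — final sound /a/ (a vowel) → -ruz → *obgaruz*.
*wugasles* — final sound /s/ (a voiceless consonant) → -e → *wugaslese*.
The final sound of *uj* is /j/, which is a voiced consonant, so the suffix is -don, giving *ujdon*.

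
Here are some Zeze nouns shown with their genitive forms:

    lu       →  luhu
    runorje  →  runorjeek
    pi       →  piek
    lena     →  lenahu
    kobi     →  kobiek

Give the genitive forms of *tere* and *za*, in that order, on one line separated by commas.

Looking at the last vowel of each stem: -ek when the last vowel of the stem is a front vowel (*runorje*, *pi*, *kobi*); -hu when the last vowel of the stem is a back vowel (*lu*, *lena*).
*tere*: last vowel = /e/, a front vowel → -ek → *tereek*.
The last vowel of *za* is /a/, which is a back vowel, so the suffix is -hu, giving *zahu*.

tereek, zahu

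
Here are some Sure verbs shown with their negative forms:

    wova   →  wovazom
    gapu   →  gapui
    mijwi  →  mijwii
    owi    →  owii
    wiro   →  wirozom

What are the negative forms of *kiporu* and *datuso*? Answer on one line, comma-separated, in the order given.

Looking at the last vowel of each stem: -i when the last vowel of the stem is a high vowel (*gapu*, *mijwi*, *owi*); -zom when the last vowel of the stem is a non-high vowel (*wova*, *wiro*).
*kiporu* — last vowel /u/ (a high vowel) → -i → *kiporui*.
Since the last vowel of *datuso* is /o/ (a non-high vowel), it takes -zom, giving *datusozom*.

kiporui, datusozom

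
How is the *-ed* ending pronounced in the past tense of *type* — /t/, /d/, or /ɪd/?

/t/

The stem *type* ends in a voiceless consonant other than /t/.
The -ed suffix is realized as /ɪd/ after /t, d/; as /t/ after other voiceless consonants; and as /d/ after other voiced sounds.
So -ed on *type* is pronounced /t/.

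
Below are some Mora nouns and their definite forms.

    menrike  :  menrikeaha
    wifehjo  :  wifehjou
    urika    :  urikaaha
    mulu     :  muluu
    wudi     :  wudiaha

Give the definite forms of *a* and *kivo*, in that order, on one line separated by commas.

aaha, kivou

Looking at the last vowel of each stem: -u when the last vowel of the stem is a rounded vowel (*wifehjo*, *mulu*); -aha when the last vowel of the stem is an unrounded vowel (*menrike*, *urika*, *wudi*).
*a*: last vowel = /a/, an unrounded vowel → -aha → *aaha*.
*kivo*: last vowel = /o/, a rounded vowel → -u → *kivou*.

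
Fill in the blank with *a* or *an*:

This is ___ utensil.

a

The indefinite article is chosen by the initial *sound* of the following word, not its spelling.
*utensil* begins with the sound /juː/ (u pronounced /juː/) — a consonant sound.
So the article is *a*: This is a utensil.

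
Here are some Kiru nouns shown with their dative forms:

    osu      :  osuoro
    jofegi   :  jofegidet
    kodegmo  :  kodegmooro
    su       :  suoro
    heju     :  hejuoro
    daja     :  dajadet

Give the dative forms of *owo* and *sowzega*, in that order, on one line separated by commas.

owooro, sowzegadet

The suffix is conditioned by the last vowel: -oro when the last vowel of the stem is a rounded vowel (*osu*, *kodegmo*, *su*, *heju*); -det when the last vowel of the stem is an unrounded vowel (*jofegi*, *daja*).
*owo*: last vowel = /o/, a rounded vowel → -oro → *owooro*.
Since the last vowel of *sowzega* is /a/ (an unrounded vowel), it takes -det, giving *sowzegadet*.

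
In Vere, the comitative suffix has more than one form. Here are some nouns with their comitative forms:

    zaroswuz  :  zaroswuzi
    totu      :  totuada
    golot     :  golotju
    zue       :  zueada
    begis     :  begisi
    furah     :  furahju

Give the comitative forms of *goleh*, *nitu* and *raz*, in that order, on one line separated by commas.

Looking at the final sound of each stem: -i when the stem ends in a sibilant (*zaroswuz*, *begis*); -ju when the stem ends in a non-sibilant consonant (*golot*, *furah*); -ada when the stem ends in a vowel (*totu*, *zue*).
Since the final sound of *goleh* is /h/ (a non-sibilant consonant), it takes -ju, giving *golehju*.
*nitu* — final sound /u/ (a vowel) → -ada → *nituada*.
*raz*: final sound = /z/, a sibilant → -i → *razi*.

golehju, nituada, razi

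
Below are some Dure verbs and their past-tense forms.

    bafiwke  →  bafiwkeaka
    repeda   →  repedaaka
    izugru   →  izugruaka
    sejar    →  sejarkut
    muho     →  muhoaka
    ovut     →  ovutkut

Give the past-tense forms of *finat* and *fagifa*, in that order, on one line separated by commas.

The pattern is consonant vs. vowel: -kut when the stem ends in a consonant (*sejar*, *ovut*); -aka when the stem ends in a vowel (*bafiwke*, *repeda*, *izugru*, *muho*).
*finat*: final sound = /t/, a consonant → -kut → *finatkut*.
Since the final sound of *fagifa* is /a/ (a vowel), it takes -aka, giving *fagifaaka*.

finatkut, fagifaaka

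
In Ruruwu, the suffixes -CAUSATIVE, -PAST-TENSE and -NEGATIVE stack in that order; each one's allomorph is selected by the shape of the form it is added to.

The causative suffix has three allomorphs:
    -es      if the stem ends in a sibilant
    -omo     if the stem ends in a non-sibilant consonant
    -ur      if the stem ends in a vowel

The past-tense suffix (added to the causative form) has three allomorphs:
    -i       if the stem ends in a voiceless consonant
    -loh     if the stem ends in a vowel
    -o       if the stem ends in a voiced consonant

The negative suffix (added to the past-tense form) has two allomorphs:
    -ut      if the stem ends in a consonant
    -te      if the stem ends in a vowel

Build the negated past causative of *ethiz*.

ethizesite

The final sound of *ethiz* is /z/, which is a sibilant, so the causative suffix is -es, giving *ethizes*.
The causative form *ethizes* — final sound /s/ (a voiceless consonant) → -i → *ethizesi*.
The final sound of the past-tense form *ethizesi* is /i/, which is a vowel, so the negative suffix is -te, giving *ethizesite*.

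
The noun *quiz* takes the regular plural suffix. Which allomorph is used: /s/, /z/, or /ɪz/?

/ɪz/

The stem *quiz* ends in a sibilant (/s, z, ʃ, ʒ, tʃ, dʒ/).
The plural suffix surfaces as /ɪz/ after sibilants, /s/ after other voiceless consonants, and /z/ after other voiced sounds.
So the plural -s on *quiz* is pronounced /ɪz/.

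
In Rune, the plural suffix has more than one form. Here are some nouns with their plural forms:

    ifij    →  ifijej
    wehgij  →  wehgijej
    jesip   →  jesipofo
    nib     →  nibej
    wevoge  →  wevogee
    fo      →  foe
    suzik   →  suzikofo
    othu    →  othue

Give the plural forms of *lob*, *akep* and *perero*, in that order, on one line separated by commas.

The suffix is conditioned by the final sound: -ofo when the stem ends in a voiceless consonant (*jesip*, *suzik*); -ej when the stem ends in a voiced consonant (*ifij*, *wehgij*, *nib*); -e when the stem ends in a vowel (*wevoge*, *fo*, *othu*).
*lob*: final sound = /b/, a voiced consonant → -ej → *lobej*.
*akep* — final sound /p/ (a voiceless consonant) → -ofo → *akepofo*.
*perero*: final sound = /o/, a vowel → -e → *pereroe*.

lobej, akepofo, pereroe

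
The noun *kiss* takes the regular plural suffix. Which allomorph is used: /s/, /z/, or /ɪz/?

/ɪz/

The stem *kiss* ends in a sibilant (/s, z, ʃ, ʒ, tʃ, dʒ/).
The plural suffix surfaces as /ɪz/ after sibilants, /s/ after other voiceless consonants, and /z/ after other voiced sounds.
So the plural -s on *kiss* is pronounced /ɪz/.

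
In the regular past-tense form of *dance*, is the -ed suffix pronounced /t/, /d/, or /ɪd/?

The stem *dance* ends in a voiceless consonant other than /t/.
The -ed suffix is realized as /ɪd/ after /t, d/; as /t/ after other voiceless consonants; and as /d/ after other voiced sounds.
So -ed on *dance* is pronounced /t/.

/t/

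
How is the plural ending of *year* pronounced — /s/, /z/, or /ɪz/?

The stem *year* ends in a voiced non-sibilant sound.
The plural suffix surfaces as /ɪz/ after sibilants, /s/ after other voiceless consonants, and /z/ after other voiced sounds.
So the plural -s on *year* is pronounced /z/.

/z/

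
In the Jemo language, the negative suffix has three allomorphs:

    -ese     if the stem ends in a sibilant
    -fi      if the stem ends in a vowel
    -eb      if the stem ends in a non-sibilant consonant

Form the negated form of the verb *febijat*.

Since the final sound of *febijat* is /t/ (a non-sibilant consonant), it takes -eb, giving *febijateb*.

febijateb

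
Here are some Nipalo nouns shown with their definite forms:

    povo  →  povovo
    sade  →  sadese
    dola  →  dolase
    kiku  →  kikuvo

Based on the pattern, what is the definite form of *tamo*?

tamovo

Looking at the last vowel of each stem: -vo when the last vowel of the stem is a rounded vowel (*povo*, *kiku*); -se when the last vowel of the stem is an unrounded vowel (*sade*, *dola*).
The last vowel of *tamo* is /o/, which is a rounded vowel, so the suffix is -vo, giving *tamovo*.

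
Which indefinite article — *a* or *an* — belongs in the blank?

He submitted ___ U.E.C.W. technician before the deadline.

The indefinite article is chosen by the initial *sound* of the following word, not its spelling.
The initialism *U.E.C.W.* is read letter by letter; the first letter, U, is pronounced /juː/, which begins with a consonant sound.
So the article is *a*: He submitted a U.E.C.W. technician before the deadline.

a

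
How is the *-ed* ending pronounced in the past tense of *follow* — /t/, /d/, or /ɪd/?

/d/

The stem *follow* ends in a voiced sound other than /d/.
The -ed suffix is realized as /ɪd/ after /t, d/; as /t/ after other voiceless consonants; and as /d/ after other voiced sounds.
So -ed on *follow* is pronounced /d/.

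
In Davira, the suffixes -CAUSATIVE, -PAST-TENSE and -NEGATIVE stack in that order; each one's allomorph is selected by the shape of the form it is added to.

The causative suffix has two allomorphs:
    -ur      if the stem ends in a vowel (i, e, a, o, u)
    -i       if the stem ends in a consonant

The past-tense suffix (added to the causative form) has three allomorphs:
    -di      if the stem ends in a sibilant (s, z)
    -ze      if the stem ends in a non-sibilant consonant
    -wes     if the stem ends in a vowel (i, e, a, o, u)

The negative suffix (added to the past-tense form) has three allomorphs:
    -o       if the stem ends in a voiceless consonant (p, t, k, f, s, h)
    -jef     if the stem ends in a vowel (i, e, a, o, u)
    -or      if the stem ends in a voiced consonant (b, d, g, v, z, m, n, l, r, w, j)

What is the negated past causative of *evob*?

evobiweso

Since the final sound of *evob* is /b/ (a consonant), it takes -i, giving *evobi*.
The causative form *evobi*: final sound = /i/, a vowel → -wes → *evobiwes*.
Since the final sound of the past-tense form *evobiwes* is /s/ (a voiceless consonant), it takes -o, giving *evobiweso*.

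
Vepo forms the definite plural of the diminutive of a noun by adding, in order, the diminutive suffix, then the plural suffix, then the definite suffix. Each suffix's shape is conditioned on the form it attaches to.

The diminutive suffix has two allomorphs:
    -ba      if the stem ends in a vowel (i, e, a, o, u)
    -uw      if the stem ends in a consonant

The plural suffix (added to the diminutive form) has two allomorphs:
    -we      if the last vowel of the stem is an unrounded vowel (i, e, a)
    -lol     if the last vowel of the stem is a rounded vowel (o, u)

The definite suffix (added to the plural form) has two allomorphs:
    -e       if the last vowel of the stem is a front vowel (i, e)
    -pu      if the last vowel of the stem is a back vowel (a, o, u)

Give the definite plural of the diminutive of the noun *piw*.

Since the final sound of *piw* is /w/ (a consonant), it takes -uw, giving *piwuw*.
Since the last vowel of the diminutive form *piwuw* is /u/ (a rounded vowel), it takes -lol, giving *piwuwlol*.
Since the last vowel of the plural form *piwuwlol* is /o/ (a back vowel), it takes -pu, giving *piwuwlolpu*.

piwuwlolpu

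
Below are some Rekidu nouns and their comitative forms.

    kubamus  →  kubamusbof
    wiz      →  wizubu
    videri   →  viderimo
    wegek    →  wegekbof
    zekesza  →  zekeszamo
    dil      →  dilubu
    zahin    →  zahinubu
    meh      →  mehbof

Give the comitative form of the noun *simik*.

simikbof

Looking at the final sound of each stem: -bof when the stem ends in a voiceless consonant (*kubamus*, *wegek*, *meh*); -ubu when the stem ends in a voiced consonant (*wiz*, *dil*, *zahin*); -mo when the stem ends in a vowel (*videri*, *zekesza*).
*simik* — final sound /k/ (a voiceless consonant) → -bof → *simikbof*.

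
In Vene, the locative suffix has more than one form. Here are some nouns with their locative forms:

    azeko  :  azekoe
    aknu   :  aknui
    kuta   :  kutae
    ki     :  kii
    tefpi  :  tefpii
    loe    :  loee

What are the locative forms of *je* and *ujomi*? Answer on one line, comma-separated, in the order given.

jee, ujomii

The pattern is height harmony: -i when the last vowel of the stem is a high vowel (*aknu*, *ki*, *tefpi*); -e when the last vowel of the stem is a non-high vowel (*azeko*, *kuta*, *loe*).
*je* — last vowel /e/ (a non-high vowel) → -e → *jee*.
Since the last vowel of *ujomi* is /i/ (a high vowel), it takes -i, giving *ujomii*.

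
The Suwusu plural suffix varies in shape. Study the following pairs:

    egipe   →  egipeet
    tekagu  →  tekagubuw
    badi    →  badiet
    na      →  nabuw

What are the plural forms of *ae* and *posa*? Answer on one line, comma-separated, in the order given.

aeet, posabuw

The alternation tracks the last vowel of the stem — -et when the last vowel of the stem is a front vowel (*egipe*, *badi*); -buw when the last vowel of the stem is a back vowel (*tekagu*, *na*).
*ae* — last vowel /e/ (a front vowel) → -et → *aeet*.
*posa* — last vowel /a/ (a back vowel) → -buw → *posabuw*.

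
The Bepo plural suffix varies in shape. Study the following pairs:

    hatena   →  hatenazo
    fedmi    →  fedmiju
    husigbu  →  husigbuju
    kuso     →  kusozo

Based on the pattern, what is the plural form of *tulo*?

The suffix is conditioned by the last vowel: -ju when the last vowel of the stem is a high vowel (*fedmi*, *husigbu*); -zo when the last vowel of the stem is a non-high vowel (*hatena*, *kuso*).
Since the last vowel of *tulo* is /o/ (a non-high vowel), it takes -zo, giving *tulozo*.

tulozo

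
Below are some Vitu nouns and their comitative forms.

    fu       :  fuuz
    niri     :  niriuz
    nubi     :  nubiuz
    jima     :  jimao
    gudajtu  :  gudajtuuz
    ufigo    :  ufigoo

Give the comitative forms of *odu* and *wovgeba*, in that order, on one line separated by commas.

oduuz, wovgebao

Looking at the last vowel of each stem: -uz when the last vowel of the stem is a high vowel (*fu*, *niri*, *nubi*, *gudajtu*); -o when the last vowel of the stem is a non-high vowel (*jima*, *ufigo*).
*odu* — last vowel /u/ (a high vowel) → -uz → *oduuz*.
*wovgeba*: last vowel = /a/, a non-high vowel → -o → *wovgebao*.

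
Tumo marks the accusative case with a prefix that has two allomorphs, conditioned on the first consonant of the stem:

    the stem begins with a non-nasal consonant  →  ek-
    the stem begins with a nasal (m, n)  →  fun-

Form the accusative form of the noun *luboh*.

*luboh* — first consonant /l/ (non-nasal) → ek- → *ekluboh*.

ekluboh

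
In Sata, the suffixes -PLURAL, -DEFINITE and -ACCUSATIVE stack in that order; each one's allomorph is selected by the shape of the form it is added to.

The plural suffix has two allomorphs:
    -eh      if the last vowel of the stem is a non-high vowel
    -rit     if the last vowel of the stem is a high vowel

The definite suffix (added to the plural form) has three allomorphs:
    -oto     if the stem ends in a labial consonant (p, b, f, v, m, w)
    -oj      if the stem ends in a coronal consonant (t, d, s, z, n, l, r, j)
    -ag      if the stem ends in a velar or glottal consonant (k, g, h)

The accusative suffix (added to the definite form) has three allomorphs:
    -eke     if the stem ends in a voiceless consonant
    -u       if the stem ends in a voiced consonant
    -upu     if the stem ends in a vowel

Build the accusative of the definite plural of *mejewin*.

*mejewin* — last vowel /i/ (a high vowel) → -rit → *mejewinrit*.
The final consonant of the plural form *mejewinrit* is /t/, which is coronal, so the definite suffix is -oj, giving *mejewinritoj*.
The definite form *mejewinritoj* — final sound /j/ (a voiced consonant) → -u → *mejewinritoju*.

mejewinritoju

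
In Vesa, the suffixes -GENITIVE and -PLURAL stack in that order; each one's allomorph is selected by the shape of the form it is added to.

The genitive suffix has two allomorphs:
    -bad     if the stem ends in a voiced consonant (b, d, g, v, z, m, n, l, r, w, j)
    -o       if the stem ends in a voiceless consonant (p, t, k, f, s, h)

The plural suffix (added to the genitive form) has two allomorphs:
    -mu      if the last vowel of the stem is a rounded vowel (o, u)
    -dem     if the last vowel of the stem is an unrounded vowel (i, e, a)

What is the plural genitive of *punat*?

Since the final consonant of *punat* is /t/ (voiceless), it takes -o, giving *punato*.
The genitive form *punato*: last vowel = /o/, a rounded vowel → -mu → *punatomu*.

punatomu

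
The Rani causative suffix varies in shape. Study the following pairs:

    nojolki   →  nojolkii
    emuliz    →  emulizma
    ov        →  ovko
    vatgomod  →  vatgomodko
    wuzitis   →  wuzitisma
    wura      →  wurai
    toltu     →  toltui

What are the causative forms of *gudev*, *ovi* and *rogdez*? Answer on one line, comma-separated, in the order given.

gudevko, ovii, rogdezma

The pattern is sibilance of the final sound: -ma when the stem ends in a sibilant (*emuliz*, *wuzitis*); -ko when the stem ends in a non-sibilant consonant (*ov*, *vatgomod*); -i when the stem ends in a vowel (*nojolki*, *wura*, *toltu*).
*gudev*: final sound = /v/, a non-sibilant consonant → -ko → *gudevko*.
The final sound of *ovi* is /i/, which is a vowel, so the suffix is -i, giving *ovii*.
*rogdez*: final sound = /z/, a sibilant → -ma → *rogdezma*.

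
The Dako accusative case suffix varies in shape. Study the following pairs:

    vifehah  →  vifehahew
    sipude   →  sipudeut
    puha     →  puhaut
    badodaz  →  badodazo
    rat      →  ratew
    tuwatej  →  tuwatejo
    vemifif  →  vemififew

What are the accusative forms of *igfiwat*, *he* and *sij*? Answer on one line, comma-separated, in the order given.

The alternation tracks the final sound of the stem — -ew when the stem ends in a voiceless consonant (*vifehah*, *rat*, *vemifif*); -o when the stem ends in a voiced consonant (*badodaz*, *tuwatej*); -ut when the stem ends in a vowel (*sipude*, *puha*).
*igfiwat*: final sound = /t/, a voiceless consonant → -ew → *igfiwatew*.
*he*: final sound = /e/, a vowel → -ut → *heut*.
The final sound of *sij* is /j/, which is a voiced consonant, so the suffix is -o, giving *sijo*.

igfiwatew, heut, sijo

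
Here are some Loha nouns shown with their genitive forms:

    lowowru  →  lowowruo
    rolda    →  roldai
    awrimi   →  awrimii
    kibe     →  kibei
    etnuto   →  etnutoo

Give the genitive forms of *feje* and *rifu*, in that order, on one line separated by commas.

The pattern is rounding harmony: -o when the last vowel of the stem is a rounded vowel (*lowowru*, *etnuto*); -i when the last vowel of the stem is an unrounded vowel (*rolda*, *awrimi*, *kibe*).
*feje*: last vowel = /e/, an unrounded vowel → -i → *fejei*.
*rifu* — last vowel /u/ (a rounded vowel) → -o → *rifuo*.

fejei, rifuo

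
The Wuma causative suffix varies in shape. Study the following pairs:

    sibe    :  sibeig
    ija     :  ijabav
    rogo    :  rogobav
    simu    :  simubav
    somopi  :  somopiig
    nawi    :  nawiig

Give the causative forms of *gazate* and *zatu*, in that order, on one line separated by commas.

gazateig, zatubav

The alternation tracks the last vowel of the stem — -ig when the last vowel of the stem is a front vowel (*sibe*, *somopi*, *nawi*); -bav when the last vowel of the stem is a back vowel (*ija*, *rogo*, *simu*).
The last vowel of *gazate* is /e/, which is a front vowel, so the suffix is -ig, giving *gazateig*.
Since the last vowel of *zatu* is /u/ (a back vowel), it takes -bav, giving *zatubav*.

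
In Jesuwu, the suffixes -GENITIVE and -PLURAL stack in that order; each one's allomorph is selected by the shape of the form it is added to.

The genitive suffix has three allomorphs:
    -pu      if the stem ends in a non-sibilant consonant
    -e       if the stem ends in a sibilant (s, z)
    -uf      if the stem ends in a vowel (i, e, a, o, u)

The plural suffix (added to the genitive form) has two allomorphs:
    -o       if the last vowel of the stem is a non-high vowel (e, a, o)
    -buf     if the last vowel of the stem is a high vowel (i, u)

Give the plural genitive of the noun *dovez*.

*dovez*: final sound = /z/, a sibilant → -e → *doveze*.
Since the last vowel of the genitive form *doveze* is /e/ (a non-high vowel), it takes -o, giving *dovezeo*.

dovezeo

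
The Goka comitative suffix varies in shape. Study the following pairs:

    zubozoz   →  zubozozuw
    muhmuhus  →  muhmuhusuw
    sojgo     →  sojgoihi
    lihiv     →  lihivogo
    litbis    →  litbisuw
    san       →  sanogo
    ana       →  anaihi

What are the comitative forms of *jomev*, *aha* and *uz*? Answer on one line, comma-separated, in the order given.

Looking at the final sound of each stem: -uw when the stem ends in a sibilant (*zubozoz*, *muhmuhus*, *litbis*); -ogo when the stem ends in a non-sibilant consonant (*lihiv*, *san*); -ihi when the stem ends in a vowel (*sojgo*, *ana*).
The final sound of *jomev* is /v/, which is a non-sibilant consonant, so the suffix is -ogo, giving *jomevogo*.
The final sound of *aha* is /a/, which is a vowel, so the suffix is -ihi, giving *ahaihi*.
*uz* — final sound /z/ (a sibilant) → -uw → *uzuw*.

jomevogo, ahaihi, uzuw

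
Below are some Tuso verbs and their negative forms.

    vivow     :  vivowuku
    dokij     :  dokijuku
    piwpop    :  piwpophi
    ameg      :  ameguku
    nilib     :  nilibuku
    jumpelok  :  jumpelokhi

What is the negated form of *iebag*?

iebaguku

The pattern is voicing of the final consonant: -hi when the stem ends in a voiceless consonant (*piwpop*, *jumpelok*); -uku when the stem ends in a voiced consonant (*vivow*, *dokij*, *ameg*, *nilib*).
The final consonant of *iebag* is /g/, which is voiced, so the suffix is -uku, giving *iebaguku*.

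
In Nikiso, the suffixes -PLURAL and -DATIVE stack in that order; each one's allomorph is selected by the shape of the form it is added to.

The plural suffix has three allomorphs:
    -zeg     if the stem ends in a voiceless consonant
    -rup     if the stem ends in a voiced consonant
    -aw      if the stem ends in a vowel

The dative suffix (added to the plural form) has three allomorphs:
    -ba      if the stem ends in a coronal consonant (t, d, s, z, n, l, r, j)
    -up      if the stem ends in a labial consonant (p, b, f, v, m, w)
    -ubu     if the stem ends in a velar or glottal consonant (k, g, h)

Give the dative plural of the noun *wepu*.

The final sound of *wepu* is /u/, which is a vowel, so the plural suffix is -aw, giving *wepuaw*.
Since the final consonant of the plural form *wepuaw* is /w/ (labial), it takes -up, giving *wepuawup*.

wepuawup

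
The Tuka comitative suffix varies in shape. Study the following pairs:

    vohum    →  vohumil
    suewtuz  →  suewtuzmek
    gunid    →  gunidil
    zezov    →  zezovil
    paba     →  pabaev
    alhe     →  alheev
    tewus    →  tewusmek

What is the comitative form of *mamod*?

mamodil

The alternation tracks the final sound of the stem — -mek when the stem ends in a sibilant (*suewtuz*, *tewus*); -il when the stem ends in a non-sibilant consonant (*vohum*, *gunid*, *zezov*); -ev when the stem ends in a vowel (*paba*, *alhe*).
The final sound of *mamod* is /d/, which is a non-sibilant consonant, so the suffix is -il, giving *mamodil*.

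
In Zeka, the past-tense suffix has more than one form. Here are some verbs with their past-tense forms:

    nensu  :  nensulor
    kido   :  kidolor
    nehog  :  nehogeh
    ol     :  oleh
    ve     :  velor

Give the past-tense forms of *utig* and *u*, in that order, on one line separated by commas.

utigeh, ulor

Looking at the final sound of each stem: -eh when the stem ends in a consonant (*nehog*, *ol*); -lor when the stem ends in a vowel (*nensu*, *kido*, *ve*).
The final sound of *utig* is /g/, which is a consonant, so the suffix is -eh, giving *utigeh*.
Since the final sound of *u* is /u/ (a vowel), it takes -lor, giving *ulor*.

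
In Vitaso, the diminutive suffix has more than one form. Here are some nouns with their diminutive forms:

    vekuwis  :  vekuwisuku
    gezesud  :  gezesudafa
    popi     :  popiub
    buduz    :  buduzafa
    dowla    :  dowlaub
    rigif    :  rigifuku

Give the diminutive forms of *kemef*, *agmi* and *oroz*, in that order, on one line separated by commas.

kemefuku, agmiub, orozafa

The suffix is conditioned by the final sound: -uku when the stem ends in a voiceless consonant (*vekuwis*, *rigif*); -afa when the stem ends in a voiced consonant (*gezesud*, *buduz*); -ub when the stem ends in a vowel (*popi*, *dowla*).
The final sound of *kemef* is /f/, which is a voiceless consonant, so the suffix is -uku, giving *kemefuku*.
*agmi*: final sound = /i/, a vowel → -ub → *agmiub*.
Since the final sound of *oroz* is /z/ (a voiced consonant), it takes -afa, giving *orozafa*.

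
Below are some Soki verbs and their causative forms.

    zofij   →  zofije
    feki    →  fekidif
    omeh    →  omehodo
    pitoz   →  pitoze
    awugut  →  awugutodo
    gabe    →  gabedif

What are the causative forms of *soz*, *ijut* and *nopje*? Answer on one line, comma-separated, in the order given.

soze, ijutodo, nopjedif

Looking at the final sound of each stem: -odo when the stem ends in a voiceless consonant (*omeh*, *awugut*); -e when the stem ends in a voiced consonant (*zofij*, *pitoz*); -dif when the stem ends in a vowel (*feki*, *gabe*).
Since the final sound of *soz* is /z/ (a voiced consonant), it takes -e, giving *soze*.
*ijut* — final sound /t/ (a voiceless consonant) → -odo → *ijutodo*.
Since the final sound of *nopje* is /e/ (a vowel), it takes -dif, giving *nopjedif*.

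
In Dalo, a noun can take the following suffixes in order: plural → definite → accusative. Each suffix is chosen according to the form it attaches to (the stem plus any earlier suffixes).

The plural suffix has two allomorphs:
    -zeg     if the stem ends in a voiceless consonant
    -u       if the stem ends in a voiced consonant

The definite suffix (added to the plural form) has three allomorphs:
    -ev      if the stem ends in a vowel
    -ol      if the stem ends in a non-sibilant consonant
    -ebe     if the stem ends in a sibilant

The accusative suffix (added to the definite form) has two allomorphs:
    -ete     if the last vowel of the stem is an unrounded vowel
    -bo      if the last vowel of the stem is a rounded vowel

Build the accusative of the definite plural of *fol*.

foluevete

*fol*: final consonant = /l/, voiced → -u → *folu*.
The final sound of the plural form *folu* is /u/, which is a vowel, so the definite suffix is -ev, giving *foluev*.
The definite form *foluev*: last vowel = /e/, an unrounded vowel → -ete → *foluevete*.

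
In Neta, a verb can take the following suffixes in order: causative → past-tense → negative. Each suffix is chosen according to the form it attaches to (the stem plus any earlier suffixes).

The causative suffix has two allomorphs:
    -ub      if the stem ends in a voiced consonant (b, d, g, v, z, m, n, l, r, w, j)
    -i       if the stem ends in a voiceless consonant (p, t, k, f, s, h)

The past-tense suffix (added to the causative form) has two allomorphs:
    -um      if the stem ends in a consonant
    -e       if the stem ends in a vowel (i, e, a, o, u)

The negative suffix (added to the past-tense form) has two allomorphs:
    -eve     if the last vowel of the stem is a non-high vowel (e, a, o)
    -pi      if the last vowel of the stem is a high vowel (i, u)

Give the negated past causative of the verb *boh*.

bohieeve

*boh*: final consonant = /h/, voiceless → -i → *bohi*.
The causative form *bohi* — final sound /i/ (a vowel) → -e → *bohie*.
The last vowel of the past-tense form *bohie* is /e/, which is a non-high vowel, so the negative suffix is -eve, giving *bohieeve*.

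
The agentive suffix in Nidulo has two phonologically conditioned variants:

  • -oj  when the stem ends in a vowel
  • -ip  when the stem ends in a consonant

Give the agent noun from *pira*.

Since the final sound of *pira* is /a/ (a vowel), it takes -oj, giving *piraoj*.

piraoj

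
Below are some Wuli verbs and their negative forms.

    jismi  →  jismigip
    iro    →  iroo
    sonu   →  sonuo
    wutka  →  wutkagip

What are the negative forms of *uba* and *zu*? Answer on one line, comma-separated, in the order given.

Looking at the last vowel of each stem: -o when the last vowel of the stem is a rounded vowel (*iro*, *sonu*); -gip when the last vowel of the stem is an unrounded vowel (*jismi*, *wutka*).
*uba* — last vowel /a/ (an unrounded vowel) → -gip → *ubagip*.
The last vowel of *zu* is /u/, which is a rounded vowel, so the suffix is -o, giving *zuo*.

ubagip, zuo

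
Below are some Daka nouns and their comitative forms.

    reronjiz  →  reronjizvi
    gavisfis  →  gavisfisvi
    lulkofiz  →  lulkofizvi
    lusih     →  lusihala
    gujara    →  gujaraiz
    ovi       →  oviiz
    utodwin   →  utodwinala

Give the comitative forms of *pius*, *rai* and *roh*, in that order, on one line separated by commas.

The alternation tracks the final sound of the stem — -vi when the stem ends in a sibilant (*reronjiz*, *gavisfis*, *lulkofiz*); -ala when the stem ends in a non-sibilant consonant (*lusih*, *utodwin*); -iz when the stem ends in a vowel (*gujara*, *ovi*).
*pius* — final sound /s/ (a sibilant) → -vi → *piusvi*.
*rai* — final sound /i/ (a vowel) → -iz → *raiiz*.
Since the final sound of *roh* is /h/ (a non-sibilant consonant), it takes -ala, giving *rohala*.

piusvi, raiiz, rohala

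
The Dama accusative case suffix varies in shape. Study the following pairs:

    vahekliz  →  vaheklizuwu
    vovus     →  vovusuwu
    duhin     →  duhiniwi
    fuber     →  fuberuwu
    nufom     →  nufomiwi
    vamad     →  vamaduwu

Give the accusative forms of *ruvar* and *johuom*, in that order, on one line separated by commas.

ruvaruwu, johuomiwi

Looking at the final consonant of each stem: -iwi when the stem ends in a nasal (*duhin*, *nufom*); -uwu when the stem ends in a non-nasal consonant (*vahekliz*, *vovus*, *fuber*, *vamad*).
The final consonant of *ruvar* is /r/, which is non-nasal, so the suffix is -uwu, giving *ruvaruwu*.
*johuom* — final consonant /m/ (a nasal) → -iwi → *johuomiwi*.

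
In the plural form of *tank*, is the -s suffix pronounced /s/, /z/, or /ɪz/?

The stem *tank* ends in a voiceless non-sibilant consonant.
The plural suffix surfaces as /ɪz/ after sibilants, /s/ after other voiceless consonants, and /z/ after other voiced sounds.
So the plural -s on *tank* is pronounced /s/.

/s/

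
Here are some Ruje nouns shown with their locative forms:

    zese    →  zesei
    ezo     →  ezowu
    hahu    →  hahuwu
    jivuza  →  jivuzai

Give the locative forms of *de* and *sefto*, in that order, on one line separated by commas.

dei, seftowu

Looking at the last vowel of each stem: -wu when the last vowel of the stem is a rounded vowel (*ezo*, *hahu*); -i when the last vowel of the stem is an unrounded vowel (*zese*, *jivuza*).
Since the last vowel of *de* is /e/ (an unrounded vowel), it takes -i, giving *dei*.
*sefto* — last vowel /o/ (a rounded vowel) → -wu → *seftowu*.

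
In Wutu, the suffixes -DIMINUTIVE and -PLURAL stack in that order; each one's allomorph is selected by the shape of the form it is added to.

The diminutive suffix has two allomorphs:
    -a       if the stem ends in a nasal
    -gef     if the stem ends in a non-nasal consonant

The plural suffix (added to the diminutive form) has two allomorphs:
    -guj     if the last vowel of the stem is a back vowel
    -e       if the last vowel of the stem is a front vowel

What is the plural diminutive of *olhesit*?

*olhesit* — final consonant /t/ (non-nasal) → -gef → *olhesitgef*.
The diminutive form *olhesitgef*: last vowel = /e/, a front vowel → -e → *olhesitgefe*.

olhesitgefe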